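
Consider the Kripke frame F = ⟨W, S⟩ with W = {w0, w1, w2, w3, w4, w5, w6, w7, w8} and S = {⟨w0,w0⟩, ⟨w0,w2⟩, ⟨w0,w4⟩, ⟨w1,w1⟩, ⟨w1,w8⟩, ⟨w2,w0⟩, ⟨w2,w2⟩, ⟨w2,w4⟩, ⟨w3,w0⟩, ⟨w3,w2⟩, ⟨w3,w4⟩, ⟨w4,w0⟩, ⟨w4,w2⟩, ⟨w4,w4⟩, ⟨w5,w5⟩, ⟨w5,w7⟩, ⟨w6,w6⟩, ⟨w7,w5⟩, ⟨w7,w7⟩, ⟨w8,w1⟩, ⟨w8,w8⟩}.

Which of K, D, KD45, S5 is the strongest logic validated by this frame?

KD45

Serial (axiom D): yes — every world has a successor (e.g. w0 S w0).
Euclidean (axiom 5): yes — any two successors of a common world are S-related.
Transitive (axiom 4): yes — every two-step S-path is closed by a direct edge.
Reflexive (axiom T): no — w3 is not related to itself.
So F validates K, D, KD45; S5 would additionally require S to be reflexive. The strongest is KD45.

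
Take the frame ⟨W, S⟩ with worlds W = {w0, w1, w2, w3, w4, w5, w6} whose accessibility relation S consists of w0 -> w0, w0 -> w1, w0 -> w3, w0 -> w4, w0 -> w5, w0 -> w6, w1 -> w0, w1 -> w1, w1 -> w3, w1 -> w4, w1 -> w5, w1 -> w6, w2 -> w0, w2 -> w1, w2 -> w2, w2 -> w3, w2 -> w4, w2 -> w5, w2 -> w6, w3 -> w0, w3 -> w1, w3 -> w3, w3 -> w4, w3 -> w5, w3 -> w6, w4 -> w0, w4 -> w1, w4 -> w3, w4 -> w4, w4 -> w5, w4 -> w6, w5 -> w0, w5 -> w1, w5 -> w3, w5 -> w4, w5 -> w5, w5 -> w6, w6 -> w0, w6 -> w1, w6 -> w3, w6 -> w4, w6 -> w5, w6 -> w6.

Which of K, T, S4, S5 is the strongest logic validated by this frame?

Reflexive (axiom T): yes — every world is S-related to itself.
Transitive (axiom 4): yes — every two-step S-path is closed by a direct edge.
Euclidean (axiom 5): no — w2 S w0 and w2 S w2, but not w0 S w2.
So F validates K, T, S4; S5 would additionally require S to be Euclidean. The strongest is S4.

S4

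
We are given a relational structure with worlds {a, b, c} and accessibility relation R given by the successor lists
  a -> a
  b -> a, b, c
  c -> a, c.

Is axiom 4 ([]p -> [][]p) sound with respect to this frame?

Axiom 4 corresponds to the accessibility relation being transitive.
Transitive: yes — every two-step R-path is closed by a direct edge.

Yes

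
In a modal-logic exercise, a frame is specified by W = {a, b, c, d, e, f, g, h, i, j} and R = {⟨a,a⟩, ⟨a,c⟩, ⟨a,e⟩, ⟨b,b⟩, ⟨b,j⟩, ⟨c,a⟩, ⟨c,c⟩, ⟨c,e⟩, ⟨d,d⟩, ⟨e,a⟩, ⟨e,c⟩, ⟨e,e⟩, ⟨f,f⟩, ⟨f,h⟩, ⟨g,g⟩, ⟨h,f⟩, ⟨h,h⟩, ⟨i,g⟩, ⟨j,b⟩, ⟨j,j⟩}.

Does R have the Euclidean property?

Yes

Euclidean: yes — any two successors of a common world are R-related.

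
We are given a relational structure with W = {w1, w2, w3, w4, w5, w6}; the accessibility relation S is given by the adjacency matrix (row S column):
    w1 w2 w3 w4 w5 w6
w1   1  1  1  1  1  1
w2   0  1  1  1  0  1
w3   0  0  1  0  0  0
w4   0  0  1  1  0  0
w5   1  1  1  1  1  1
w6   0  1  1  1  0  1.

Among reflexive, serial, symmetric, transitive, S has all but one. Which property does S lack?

symmetric

Reflexive: yes — every world is S-related to itself.
Serial: yes — every world has a successor (e.g. w1 S w1).
Symmetric: no — w1 S w2 but not w2 S w1.
Transitive: yes — every two-step S-path is closed by a direct edge.
Only symmetric fails.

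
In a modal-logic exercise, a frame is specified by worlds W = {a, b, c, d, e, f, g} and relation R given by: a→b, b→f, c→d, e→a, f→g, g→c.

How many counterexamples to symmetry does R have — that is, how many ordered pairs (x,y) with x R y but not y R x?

6

Enumerating: (a,b), (b,f), (c,d), (e,a), (f,g), (g,c).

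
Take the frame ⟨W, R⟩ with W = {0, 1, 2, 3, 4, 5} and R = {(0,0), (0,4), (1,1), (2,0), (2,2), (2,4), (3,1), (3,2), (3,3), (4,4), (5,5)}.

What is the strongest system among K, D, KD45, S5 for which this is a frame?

Serial (axiom D): yes — every world has a successor (e.g. 0 R 0).
Euclidean (axiom 5): no — 2 R 4 and 2 R 0, but not 4 R 0.
Transitive (axiom 4): no — 3 R 2 and 2 R 0, but not 3 R 0.
Reflexive (axiom T): yes — every world is R-related to itself.
So F validates K, D; KD45 would additionally require R to be Euclidean and transitive. The strongest is D.

D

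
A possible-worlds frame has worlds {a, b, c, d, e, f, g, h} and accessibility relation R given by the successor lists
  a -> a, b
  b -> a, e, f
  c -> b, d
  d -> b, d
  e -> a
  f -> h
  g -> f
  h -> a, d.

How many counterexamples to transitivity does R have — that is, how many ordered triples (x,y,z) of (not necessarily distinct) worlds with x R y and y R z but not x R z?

Enumerating: (a,b,e), (a,b,f), (b,a,b), (b,f,h), (c,b,a), (c,b,e), (c,b,f), (d,b,a), (d,b,e), (d,b,f), (e,a,b), (f,h,a), (f,h,d), (g,f,h), (h,a,b), (h,d,b).

16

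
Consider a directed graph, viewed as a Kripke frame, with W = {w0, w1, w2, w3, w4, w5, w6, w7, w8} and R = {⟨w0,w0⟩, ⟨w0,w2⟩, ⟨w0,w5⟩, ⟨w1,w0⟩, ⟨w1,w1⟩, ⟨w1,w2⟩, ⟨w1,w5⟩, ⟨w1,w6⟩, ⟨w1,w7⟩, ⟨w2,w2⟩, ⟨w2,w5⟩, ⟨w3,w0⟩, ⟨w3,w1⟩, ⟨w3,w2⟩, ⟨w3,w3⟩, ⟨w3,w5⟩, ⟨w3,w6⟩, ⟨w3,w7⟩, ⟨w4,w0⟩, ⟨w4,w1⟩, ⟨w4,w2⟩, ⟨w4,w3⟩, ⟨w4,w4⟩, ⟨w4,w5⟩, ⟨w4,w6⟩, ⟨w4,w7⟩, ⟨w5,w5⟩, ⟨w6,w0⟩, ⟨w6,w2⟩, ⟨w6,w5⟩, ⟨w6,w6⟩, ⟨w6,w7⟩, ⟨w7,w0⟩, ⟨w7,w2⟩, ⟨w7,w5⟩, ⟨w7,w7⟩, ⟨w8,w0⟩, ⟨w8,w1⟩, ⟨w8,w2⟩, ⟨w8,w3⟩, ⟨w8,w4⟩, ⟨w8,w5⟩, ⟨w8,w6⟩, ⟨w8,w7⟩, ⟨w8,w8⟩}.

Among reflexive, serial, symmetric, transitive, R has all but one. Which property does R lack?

symmetric

Reflexive: yes — every world is R-related to itself.
Serial: yes — every world has a successor (e.g. w0 R w0).
Symmetric: no — w0 R w2 but not w2 R w0.
Transitive: yes — every two-step R-path is closed by a direct edge.
Only symmetric fails.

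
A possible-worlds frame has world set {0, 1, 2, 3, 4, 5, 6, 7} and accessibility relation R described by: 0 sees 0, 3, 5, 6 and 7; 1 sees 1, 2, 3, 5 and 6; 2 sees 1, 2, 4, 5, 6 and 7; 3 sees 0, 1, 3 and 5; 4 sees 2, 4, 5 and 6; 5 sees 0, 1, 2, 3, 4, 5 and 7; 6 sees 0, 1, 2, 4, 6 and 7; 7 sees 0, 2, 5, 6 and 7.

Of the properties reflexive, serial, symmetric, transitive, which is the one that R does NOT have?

Reflexive: yes — every world is R-related to itself.
Serial: yes — every world has a successor (e.g. 0 R 0).
Symmetric: yes — every pair in R has its reverse in R.
Transitive: no — 0 R 3 and 3 R 1, but not 0 R 1.
Only transitive fails.

transitive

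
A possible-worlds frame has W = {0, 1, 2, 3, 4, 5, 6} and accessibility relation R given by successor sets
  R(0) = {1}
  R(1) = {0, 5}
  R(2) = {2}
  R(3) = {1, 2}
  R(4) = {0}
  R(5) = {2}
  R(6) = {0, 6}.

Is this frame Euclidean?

No

Euclidean: no — 1 R 0 and 1 R 5, but not 0 R 5.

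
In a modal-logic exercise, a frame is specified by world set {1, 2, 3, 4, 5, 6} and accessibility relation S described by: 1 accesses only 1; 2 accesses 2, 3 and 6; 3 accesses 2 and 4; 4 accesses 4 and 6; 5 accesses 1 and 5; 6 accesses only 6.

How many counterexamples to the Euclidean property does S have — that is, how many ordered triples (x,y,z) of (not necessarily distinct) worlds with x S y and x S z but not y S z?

Enumerating: (2,3,3), (2,3,6), (2,6,2), (2,6,3), (3,2,4), (3,4,2), (4,6,4), (5,1,5).

8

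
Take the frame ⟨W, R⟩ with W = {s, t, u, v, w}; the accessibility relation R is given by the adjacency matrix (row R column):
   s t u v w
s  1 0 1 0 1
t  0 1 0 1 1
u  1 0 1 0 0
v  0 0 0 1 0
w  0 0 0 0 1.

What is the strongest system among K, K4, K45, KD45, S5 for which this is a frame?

K

Transitive (axiom 4): no — u R s and s R w, but not u R w.
Euclidean (axiom 5): no — s R u and s R w, but not u R w.
Serial (axiom D): yes — every world has a successor (e.g. s R s).
Reflexive (axiom T): yes — every world is R-related to itself.
So F validates K; K4 would additionally require R to be transitive. The strongest is K.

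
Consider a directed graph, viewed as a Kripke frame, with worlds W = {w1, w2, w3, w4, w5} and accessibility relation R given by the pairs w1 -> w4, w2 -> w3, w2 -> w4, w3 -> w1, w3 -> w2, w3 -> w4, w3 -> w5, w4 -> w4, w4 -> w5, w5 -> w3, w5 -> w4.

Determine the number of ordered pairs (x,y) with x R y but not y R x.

Enumerating: (w1,w4), (w2,w4), (w3,w1), (w3,w4).

4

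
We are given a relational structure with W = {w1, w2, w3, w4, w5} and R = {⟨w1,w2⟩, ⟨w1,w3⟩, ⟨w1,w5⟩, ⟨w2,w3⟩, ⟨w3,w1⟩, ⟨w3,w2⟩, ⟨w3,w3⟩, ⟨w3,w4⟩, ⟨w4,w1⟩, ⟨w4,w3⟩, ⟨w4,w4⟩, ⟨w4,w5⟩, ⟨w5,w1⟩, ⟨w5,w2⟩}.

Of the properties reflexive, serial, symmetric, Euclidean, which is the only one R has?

serial

Reflexive: no — w1 is not related to itself.
Serial: yes — every world has a successor (e.g. w1 R w2).
Symmetric: no — w1 R w2 but not w2 R w1.
Euclidean: no — w1 R w2 and w1 R w5, but not w2 R w5.
Only serial holds.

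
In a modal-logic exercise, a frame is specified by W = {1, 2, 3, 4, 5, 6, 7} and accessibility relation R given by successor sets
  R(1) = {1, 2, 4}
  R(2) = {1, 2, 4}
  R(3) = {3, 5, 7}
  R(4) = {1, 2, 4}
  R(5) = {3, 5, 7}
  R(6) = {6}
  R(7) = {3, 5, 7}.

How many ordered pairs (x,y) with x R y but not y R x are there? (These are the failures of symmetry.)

0

R is symmetric; there are no such tuples.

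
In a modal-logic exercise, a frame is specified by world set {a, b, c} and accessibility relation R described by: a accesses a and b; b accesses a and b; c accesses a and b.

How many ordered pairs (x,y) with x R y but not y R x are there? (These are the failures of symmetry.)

2

Enumerating: (c,a), (c,b).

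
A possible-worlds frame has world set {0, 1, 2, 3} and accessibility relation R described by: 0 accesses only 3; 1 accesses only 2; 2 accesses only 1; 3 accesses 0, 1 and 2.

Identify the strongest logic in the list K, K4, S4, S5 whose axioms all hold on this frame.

Transitive (axiom 4): no — 0 R 3 and 3 R 1, but not 0 R 1.
Reflexive (axiom T): no — 0 is not related to itself.
Euclidean (axiom 5): no — 3 R 0 and 3 R 1, but not 0 R 1.
So F validates K; K4 would additionally require R to be transitive. The strongest is K.

K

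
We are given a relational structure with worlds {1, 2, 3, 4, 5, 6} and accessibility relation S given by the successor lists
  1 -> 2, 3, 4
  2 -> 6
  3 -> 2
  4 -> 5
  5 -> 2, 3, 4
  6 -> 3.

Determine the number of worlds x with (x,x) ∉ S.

6

Enumerating: 1, 2, 3, 4, 5, 6.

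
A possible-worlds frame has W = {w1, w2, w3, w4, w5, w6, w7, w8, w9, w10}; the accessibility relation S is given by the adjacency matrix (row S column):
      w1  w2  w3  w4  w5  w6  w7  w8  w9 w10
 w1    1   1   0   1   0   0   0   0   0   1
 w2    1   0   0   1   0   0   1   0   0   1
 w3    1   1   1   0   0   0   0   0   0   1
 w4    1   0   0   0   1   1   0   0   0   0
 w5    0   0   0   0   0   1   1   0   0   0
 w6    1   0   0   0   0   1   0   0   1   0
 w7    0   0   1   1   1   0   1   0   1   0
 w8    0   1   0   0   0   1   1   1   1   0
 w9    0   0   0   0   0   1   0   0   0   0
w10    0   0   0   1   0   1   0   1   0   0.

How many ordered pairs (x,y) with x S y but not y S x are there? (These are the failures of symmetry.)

Enumerating: (w1,w10), (w10,w4), (w10,w6), (w10,w8), (w2,w10), (w2,w4), (w2,w7), (w3,w1), (w3,w10), (w3,w2), (w4,w5), (w4,w6), … and 9 more.
Total: 21.

21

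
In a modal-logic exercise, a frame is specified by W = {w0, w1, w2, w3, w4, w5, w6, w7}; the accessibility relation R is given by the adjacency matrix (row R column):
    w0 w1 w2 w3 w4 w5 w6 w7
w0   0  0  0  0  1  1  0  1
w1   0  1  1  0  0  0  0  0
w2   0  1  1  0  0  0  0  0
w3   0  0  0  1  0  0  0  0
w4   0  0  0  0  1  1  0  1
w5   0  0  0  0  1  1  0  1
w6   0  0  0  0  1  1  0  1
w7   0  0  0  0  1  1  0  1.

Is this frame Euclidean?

Yes

Euclidean: yes — any two successors of a common world are R-related.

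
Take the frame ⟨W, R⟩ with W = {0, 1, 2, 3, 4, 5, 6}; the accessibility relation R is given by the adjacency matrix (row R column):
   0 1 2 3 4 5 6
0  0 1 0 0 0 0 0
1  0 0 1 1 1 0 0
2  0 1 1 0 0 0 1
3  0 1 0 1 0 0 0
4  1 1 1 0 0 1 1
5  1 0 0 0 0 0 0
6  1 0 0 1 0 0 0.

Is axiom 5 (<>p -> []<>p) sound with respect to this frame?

No

By correspondence theory, 5 is valid on a frame iff R is Euclidean.
Euclidean: no — 1 R 2 and 1 R 3, but not 2 R 3.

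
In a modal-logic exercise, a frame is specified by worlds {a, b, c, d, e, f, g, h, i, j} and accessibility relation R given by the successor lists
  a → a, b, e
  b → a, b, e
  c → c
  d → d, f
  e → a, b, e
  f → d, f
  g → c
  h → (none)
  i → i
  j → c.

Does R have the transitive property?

Transitive: yes — every two-step R-path is closed by a direct edge.

Yes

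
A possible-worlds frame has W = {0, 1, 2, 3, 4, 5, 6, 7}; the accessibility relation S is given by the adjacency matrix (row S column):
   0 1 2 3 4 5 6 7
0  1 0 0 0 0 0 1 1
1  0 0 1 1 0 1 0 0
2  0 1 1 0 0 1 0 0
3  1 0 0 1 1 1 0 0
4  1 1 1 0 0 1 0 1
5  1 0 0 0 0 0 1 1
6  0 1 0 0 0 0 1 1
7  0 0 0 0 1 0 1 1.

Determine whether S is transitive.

No

Transitive: no — 0 S 6 and 6 S 1, but not 0 S 1.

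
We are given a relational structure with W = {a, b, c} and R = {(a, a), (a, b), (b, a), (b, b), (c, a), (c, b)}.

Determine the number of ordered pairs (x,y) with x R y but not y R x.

Enumerating: (c,a), (c,b).

2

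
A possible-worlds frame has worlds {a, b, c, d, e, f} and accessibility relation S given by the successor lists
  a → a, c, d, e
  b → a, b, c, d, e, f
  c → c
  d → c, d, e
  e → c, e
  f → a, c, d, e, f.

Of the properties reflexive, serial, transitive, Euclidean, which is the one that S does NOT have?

Euclidean

Reflexive: yes — every world is S-related to itself.
Serial: yes — every world has a successor (e.g. a S a).
Transitive: yes — every two-step S-path is closed by a direct edge.
Euclidean: no — a S c and a S d, but not c S d.
Only Euclidean fails.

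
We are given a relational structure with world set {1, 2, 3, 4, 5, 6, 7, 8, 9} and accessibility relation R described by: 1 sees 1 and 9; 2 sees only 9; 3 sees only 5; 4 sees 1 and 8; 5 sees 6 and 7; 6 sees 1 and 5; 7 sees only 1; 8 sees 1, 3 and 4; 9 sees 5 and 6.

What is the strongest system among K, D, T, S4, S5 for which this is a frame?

D

Serial (axiom D): yes — every world has a successor (e.g. 1 R 1).
Reflexive (axiom T): no — 2 is not related to itself.
Transitive (axiom 4): no — 1 R 9 and 9 R 5, but not 1 R 5.
Euclidean (axiom 5): no — 4 R 1 and 4 R 8, but not 1 R 8.
So F validates K, D; T would additionally require R to be reflexive. The strongest is D.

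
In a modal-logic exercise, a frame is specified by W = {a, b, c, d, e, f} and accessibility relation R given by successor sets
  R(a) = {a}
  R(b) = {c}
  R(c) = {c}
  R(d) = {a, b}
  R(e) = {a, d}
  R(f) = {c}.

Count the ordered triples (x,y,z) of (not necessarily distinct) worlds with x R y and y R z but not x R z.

Enumerating: (d,b,c), (e,d,b).

2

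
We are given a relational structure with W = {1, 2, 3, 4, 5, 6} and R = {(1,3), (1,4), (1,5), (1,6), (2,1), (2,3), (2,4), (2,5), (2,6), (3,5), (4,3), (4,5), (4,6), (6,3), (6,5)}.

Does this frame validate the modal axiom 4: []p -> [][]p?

Axiom 4 corresponds to the accessibility relation being transitive.
Transitive: yes — every two-step R-path is closed by a direct edge.

Yes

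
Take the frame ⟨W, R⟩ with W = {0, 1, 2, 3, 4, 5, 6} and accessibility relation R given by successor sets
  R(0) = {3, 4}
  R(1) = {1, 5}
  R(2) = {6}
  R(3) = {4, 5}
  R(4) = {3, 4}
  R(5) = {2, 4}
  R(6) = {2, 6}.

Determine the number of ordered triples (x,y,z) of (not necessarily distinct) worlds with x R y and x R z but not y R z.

Enumerating: (0,3,3), (1,5,1), (1,5,5), (3,4,5), (3,5,5), (4,3,3), (5,2,2), (5,2,4), (5,4,2), (6,2,2).

10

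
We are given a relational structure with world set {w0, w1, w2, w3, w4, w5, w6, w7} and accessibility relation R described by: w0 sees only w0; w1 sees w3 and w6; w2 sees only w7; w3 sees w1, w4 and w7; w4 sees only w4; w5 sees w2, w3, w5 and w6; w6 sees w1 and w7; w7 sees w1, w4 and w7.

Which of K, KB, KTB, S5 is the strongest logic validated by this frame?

Symmetric (axiom B): no — w2 R w7 but not w7 R w2.
Reflexive (axiom T): no — w1 is not related to itself.
Euclidean (axiom 5): no — w1 R w3 and w1 R w6, but not w3 R w6.
So F validates K; KB would additionally require R to be symmetric. The strongest is K.

K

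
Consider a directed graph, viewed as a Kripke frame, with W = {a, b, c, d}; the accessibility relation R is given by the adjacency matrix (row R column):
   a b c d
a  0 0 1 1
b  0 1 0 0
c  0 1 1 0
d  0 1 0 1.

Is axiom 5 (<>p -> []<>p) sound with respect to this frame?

No

By correspondence theory, 5 is valid on a frame iff R is Euclidean.
Euclidean: no — a R c and a R d, but not c R d.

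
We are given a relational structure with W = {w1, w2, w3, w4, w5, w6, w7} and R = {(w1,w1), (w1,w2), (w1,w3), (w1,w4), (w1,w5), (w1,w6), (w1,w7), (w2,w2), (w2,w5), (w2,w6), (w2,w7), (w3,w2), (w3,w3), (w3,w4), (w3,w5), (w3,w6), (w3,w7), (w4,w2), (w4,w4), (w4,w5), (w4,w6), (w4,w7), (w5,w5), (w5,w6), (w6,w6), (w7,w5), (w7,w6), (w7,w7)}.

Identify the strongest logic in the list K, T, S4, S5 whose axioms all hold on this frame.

Reflexive (axiom T): yes — every world is R-related to itself.
Transitive (axiom 4): yes — every two-step R-path is closed by a direct edge.
Euclidean (axiom 5): no — w1 R w2 and w1 R w3, but not w2 R w3.
So F validates K, T, S4; S5 would additionally require R to be Euclidean. The strongest is S4.

S4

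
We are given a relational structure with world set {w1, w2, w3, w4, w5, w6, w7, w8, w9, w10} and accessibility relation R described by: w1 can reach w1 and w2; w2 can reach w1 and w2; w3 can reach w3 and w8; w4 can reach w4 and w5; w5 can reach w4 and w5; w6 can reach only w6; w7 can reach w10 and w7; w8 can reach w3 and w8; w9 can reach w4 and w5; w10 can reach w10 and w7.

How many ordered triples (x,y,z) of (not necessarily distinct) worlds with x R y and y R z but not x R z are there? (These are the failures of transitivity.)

0

R is transitive; there are no such tuples.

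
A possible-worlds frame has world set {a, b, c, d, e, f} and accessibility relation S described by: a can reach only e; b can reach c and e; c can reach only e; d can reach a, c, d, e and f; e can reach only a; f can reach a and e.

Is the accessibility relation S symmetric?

No

Symmetric: no — b S c but not c S b.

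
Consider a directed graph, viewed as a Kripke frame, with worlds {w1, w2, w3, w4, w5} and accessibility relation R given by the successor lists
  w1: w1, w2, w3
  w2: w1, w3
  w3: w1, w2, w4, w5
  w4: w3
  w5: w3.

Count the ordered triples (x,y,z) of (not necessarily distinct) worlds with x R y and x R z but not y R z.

Enumerating: (w1,w2,w2), (w1,w3,w3), (w2,w3,w3), (w3,w1,w4), (w3,w1,w5), (w3,w2,w2), (w3,w2,w4), (w3,w2,w5), (w3,w4,w1), (w3,w4,w2), (w3,w4,w4), (w3,w4,w5), (w3,w5,w1), (w3,w5,w2), (w3,w5,w4), (w3,w5,w5), (w4,w3,w3), (w5,w3,w3).

18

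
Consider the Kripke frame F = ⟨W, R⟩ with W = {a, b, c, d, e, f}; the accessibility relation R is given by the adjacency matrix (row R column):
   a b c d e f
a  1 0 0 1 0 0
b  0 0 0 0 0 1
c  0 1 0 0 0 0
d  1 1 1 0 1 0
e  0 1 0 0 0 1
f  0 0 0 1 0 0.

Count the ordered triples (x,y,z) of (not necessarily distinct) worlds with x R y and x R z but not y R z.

Enumerating: (a,d,d), (b,f,f), (c,b,b), (d,a,b), (d,a,c), (d,a,e), (d,b,a), (d,b,b), (d,b,c), (d,b,e), (d,c,a), (d,c,c), … and 8 more.
Total: 20.

20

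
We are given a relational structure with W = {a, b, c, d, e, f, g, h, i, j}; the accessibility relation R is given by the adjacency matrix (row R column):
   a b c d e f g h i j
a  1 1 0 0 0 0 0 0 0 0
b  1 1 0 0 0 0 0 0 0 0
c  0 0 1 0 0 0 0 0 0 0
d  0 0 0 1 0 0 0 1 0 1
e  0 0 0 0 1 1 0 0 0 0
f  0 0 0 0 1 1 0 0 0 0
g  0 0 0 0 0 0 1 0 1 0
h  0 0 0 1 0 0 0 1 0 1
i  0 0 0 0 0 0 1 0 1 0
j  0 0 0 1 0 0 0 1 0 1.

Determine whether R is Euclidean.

Yes

Euclidean: yes — any two successors of a common world are R-related.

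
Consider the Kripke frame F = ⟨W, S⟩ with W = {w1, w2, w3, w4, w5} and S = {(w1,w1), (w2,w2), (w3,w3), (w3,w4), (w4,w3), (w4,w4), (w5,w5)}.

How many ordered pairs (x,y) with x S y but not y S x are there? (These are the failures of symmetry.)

S is symmetric; there are no such tuples.

0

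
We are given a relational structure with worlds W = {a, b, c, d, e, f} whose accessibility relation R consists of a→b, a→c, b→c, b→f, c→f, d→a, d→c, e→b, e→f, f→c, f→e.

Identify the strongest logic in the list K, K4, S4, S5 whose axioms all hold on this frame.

K

Transitive (axiom 4): no — a R b and b R f, but not a R f.
Reflexive (axiom T): no — a is not related to itself.
Euclidean (axiom 5): no — a R c and a R b, but not c R b.
So F validates K; K4 would additionally require R to be transitive. The strongest is K.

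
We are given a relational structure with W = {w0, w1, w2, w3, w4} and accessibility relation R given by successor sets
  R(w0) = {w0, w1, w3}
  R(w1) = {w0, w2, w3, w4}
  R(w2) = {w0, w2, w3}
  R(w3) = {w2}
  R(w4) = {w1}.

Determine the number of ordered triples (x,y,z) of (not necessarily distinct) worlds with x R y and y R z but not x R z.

12

Enumerating: (w0,w1,w2), (w0,w1,w4), (w0,w3,w2), (w1,w0,w1), (w1,w4,w1), (w2,w0,w1), (w3,w2,w0), (w3,w2,w3), (w4,w1,w0), (w4,w1,w2), (w4,w1,w3), (w4,w1,w4).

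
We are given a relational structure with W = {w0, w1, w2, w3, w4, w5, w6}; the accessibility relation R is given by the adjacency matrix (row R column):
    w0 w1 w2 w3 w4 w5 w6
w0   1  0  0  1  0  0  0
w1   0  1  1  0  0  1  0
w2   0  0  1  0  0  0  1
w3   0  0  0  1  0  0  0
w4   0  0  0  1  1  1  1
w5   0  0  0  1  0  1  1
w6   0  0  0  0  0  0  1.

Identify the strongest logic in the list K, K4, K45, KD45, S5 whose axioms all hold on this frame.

K

Transitive (axiom 4): no — w1 R w2 and w2 R w6, but not w1 R w6.
Euclidean (axiom 5): no — w1 R w2 and w1 R w5, but not w2 R w5.
Serial (axiom D): yes — every world has a successor (e.g. w0 R w0).
Reflexive (axiom T): yes — every world is R-related to itself.
So F validates K; K4 would additionally require R to be transitive. The strongest is K.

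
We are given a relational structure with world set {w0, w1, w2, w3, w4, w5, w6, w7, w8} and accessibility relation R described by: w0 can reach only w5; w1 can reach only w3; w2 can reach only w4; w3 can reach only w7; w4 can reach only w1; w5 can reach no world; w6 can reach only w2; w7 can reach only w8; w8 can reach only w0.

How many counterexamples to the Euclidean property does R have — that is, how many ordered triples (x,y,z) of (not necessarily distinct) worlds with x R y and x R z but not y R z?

8

Enumerating: (w0,w5,w5), (w1,w3,w3), (w2,w4,w4), (w3,w7,w7), (w4,w1,w1), (w6,w2,w2), (w7,w8,w8), (w8,w0,w0).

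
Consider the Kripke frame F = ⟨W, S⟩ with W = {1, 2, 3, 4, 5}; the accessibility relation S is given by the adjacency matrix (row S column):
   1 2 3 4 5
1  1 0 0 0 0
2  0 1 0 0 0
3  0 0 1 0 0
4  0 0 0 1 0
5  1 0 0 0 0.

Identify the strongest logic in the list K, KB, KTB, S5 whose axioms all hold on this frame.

Symmetric (axiom B): no — 5 S 1 but not 1 S 5.
Reflexive (axiom T): no — 5 is not related to itself.
Euclidean (axiom 5): yes — any two successors of a common world are S-related.
So F validates K; KB would additionally require S to be symmetric. The strongest is K.

K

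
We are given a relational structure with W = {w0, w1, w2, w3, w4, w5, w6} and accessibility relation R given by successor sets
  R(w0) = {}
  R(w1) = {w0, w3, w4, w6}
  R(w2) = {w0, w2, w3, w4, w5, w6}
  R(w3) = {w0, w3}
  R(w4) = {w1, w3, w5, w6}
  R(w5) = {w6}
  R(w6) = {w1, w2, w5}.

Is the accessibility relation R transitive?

Transitive: no — w1 R w4 and w4 R w5, but not w1 R w5.

No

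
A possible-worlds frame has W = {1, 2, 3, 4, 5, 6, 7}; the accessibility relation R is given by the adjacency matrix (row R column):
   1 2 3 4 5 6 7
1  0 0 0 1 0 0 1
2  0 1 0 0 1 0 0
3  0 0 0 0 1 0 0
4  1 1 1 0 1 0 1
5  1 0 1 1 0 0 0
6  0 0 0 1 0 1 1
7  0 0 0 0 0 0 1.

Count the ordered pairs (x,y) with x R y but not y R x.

Enumerating: (1,7), (2,5), (4,2), (4,3), (4,7), (5,1), (6,4), (6,7).

8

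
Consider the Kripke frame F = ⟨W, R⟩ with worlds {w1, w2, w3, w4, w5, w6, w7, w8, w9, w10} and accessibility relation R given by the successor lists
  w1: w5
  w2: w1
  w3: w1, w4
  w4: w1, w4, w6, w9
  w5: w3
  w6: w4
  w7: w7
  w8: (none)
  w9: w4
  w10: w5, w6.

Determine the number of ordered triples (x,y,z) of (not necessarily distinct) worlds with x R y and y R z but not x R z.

Enumerating: (w1,w5,w3), (w10,w5,w3), (w10,w6,w4), (w2,w1,w5), (w3,w1,w5), (w3,w4,w6), (w3,w4,w9), (w4,w1,w5), (w5,w3,w1), (w5,w3,w4), (w6,w4,w1), (w6,w4,w6), (w6,w4,w9), (w9,w4,w1), (w9,w4,w6), (w9,w4,w9).

16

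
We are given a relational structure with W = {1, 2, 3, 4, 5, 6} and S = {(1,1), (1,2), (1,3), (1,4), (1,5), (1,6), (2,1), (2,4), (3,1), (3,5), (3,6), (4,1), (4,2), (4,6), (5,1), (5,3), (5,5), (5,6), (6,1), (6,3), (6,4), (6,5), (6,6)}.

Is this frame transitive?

Transitive: no — 2 S 1 and 1 S 3, but not 2 S 3.

No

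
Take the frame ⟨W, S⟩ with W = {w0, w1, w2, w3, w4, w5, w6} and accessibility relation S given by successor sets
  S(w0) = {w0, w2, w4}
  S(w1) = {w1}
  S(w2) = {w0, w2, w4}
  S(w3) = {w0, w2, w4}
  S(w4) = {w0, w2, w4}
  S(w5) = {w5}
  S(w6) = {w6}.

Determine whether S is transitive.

Yes

Transitive: yes — every two-step S-path is closed by a direct edge.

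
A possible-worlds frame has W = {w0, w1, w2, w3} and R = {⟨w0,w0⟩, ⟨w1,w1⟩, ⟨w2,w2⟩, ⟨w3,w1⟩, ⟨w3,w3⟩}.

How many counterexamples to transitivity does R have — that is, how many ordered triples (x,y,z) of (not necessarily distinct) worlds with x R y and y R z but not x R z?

0

R is transitive; there are no such tuples.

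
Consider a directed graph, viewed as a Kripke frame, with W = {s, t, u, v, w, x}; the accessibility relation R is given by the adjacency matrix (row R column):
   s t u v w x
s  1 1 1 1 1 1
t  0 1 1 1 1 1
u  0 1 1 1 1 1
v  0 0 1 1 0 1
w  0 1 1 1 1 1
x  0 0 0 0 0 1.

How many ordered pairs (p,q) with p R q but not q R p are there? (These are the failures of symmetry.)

Enumerating: (s,t), (s,u), (s,v), (s,w), (s,x), (t,v), (t,x), (u,x), (v,x), (w,v), (w,x).

11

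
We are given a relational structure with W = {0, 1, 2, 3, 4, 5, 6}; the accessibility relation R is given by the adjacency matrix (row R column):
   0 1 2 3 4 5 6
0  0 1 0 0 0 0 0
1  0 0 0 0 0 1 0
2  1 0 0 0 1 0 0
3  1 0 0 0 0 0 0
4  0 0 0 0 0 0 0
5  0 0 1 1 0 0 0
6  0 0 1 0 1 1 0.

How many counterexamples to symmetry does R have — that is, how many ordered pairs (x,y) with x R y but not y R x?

Enumerating: (0,1), (1,5), (2,0), (2,4), (3,0), (5,2), (5,3), (6,2), (6,4), (6,5).

10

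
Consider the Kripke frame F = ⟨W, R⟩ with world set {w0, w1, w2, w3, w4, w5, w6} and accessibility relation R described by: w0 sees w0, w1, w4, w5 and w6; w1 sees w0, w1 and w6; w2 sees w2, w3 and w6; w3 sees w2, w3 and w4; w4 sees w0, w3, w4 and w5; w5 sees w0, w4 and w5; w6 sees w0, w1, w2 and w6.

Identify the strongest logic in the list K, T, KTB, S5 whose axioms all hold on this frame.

Reflexive (axiom T): yes — every world is R-related to itself.
Symmetric (axiom B): yes — every pair in R has its reverse in R.
Euclidean (axiom 5): no — w0 R w1 and w0 R w4, but not w1 R w4.
So F validates K, T, KTB; S5 would additionally require R to be Euclidean. The strongest is KTB.

KTB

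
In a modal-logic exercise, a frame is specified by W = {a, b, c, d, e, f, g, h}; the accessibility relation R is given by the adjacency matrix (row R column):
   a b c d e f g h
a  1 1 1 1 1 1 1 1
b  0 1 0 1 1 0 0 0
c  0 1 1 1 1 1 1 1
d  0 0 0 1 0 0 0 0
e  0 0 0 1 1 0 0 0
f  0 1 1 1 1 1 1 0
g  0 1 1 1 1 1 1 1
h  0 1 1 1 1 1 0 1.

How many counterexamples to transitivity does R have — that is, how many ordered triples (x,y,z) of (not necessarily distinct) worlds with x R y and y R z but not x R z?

4

Enumerating: (f,c,h), (f,g,h), (h,c,g), (h,f,g).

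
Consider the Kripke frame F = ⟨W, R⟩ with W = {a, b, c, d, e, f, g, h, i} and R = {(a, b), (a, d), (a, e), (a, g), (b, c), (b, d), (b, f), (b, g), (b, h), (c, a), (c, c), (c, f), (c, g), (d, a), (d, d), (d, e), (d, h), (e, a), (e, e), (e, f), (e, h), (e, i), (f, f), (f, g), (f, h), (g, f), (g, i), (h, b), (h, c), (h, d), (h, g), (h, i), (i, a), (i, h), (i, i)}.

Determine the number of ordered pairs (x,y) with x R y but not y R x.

Enumerating: (a,b), (a,g), (b,c), (b,d), (b,f), (b,g), (c,a), (c,f), (c,g), (d,e), (e,f), (e,h), (e,i), (f,h), (g,i), (h,c), (h,g), (i,a).

18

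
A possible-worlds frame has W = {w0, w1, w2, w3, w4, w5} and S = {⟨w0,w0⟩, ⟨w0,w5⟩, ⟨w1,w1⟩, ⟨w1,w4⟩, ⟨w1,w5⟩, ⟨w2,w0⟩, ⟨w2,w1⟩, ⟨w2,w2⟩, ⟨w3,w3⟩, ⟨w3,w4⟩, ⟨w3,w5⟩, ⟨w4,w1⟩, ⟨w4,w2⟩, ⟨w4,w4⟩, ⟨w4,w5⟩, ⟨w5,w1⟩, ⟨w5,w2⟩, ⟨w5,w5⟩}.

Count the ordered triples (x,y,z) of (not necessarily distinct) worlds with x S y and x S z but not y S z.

15

Enumerating: (w0,w5,w0), (w1,w5,w4), (w2,w0,w1), (w2,w0,w2), (w2,w1,w0), (w2,w1,w2), (w3,w4,w3), (w3,w5,w3), (w3,w5,w4), (w4,w1,w2), (w4,w2,w4), (w4,w2,w5), (w4,w5,w4), (w5,w1,w2), (w5,w2,w5).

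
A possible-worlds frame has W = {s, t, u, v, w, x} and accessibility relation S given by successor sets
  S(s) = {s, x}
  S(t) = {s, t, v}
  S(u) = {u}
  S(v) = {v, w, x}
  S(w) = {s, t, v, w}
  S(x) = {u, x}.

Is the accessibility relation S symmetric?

Symmetric: no — s S x but not x S s.

No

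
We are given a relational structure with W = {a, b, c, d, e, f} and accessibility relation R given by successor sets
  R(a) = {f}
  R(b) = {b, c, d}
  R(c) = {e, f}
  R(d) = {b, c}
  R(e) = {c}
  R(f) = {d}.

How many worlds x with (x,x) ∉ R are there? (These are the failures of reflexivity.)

5

Enumerating: a, c, d, e, f.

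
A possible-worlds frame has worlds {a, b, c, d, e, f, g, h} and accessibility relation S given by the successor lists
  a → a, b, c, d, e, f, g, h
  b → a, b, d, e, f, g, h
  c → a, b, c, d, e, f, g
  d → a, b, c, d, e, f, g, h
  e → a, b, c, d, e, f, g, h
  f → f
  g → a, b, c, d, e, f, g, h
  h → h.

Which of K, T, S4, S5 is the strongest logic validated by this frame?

T

Reflexive (axiom T): yes — every world is S-related to itself.
Transitive (axiom 4): no — b S a and a S c, but not b S c.
Euclidean (axiom 5): no — a S b and a S c, but not b S c.
So F validates K, T; S4 would additionally require S to be transitive. The strongest is T.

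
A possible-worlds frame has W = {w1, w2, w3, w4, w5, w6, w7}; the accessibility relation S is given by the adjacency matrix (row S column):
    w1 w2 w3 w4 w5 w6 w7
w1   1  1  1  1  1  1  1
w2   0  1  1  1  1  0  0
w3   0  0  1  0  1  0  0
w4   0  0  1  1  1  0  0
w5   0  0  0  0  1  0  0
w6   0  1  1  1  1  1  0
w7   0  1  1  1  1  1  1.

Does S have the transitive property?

Transitive: yes — every two-step S-path is closed by a direct edge.

Yes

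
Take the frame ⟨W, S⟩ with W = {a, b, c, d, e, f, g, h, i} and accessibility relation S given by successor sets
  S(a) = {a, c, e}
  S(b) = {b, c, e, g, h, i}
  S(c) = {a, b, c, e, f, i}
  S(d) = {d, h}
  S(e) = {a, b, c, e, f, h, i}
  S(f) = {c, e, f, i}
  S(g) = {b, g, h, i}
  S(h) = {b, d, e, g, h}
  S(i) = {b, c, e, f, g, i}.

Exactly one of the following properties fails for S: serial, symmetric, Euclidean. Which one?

Serial: yes — every world has a successor (e.g. a S a).
Symmetric: yes — every pair in S has its reverse in S.
Euclidean: no — b S c and b S g, but not c S g.
Only Euclidean fails.

Euclidean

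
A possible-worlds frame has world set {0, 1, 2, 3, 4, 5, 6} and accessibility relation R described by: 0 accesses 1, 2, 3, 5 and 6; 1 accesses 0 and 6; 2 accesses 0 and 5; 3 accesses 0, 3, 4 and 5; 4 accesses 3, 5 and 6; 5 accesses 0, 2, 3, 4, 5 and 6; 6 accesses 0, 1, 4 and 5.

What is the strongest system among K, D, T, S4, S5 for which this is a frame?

D

Serial (axiom D): yes — every world has a successor (e.g. 0 R 1).
Reflexive (axiom T): no — 0 is not related to itself.
Transitive (axiom 4): no — 0 R 3 and 3 R 4, but not 0 R 4.
Euclidean (axiom 5): no — 0 R 1 and 0 R 2, but not 1 R 2.
So F validates K, D; T would additionally require R to be reflexive. The strongest is D.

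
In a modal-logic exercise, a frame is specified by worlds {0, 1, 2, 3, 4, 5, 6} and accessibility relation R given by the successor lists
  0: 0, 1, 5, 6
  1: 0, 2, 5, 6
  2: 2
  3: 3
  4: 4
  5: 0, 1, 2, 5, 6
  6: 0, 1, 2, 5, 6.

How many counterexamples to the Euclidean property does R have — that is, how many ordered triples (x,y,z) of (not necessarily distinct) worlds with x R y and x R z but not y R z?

17

Enumerating: (0,1,1), (1,0,2), (1,2,0), (1,2,5), (1,2,6), (5,0,2), (5,1,1), (5,2,0), (5,2,1), (5,2,5), (5,2,6), (6,0,2), (6,1,1), (6,2,0), (6,2,1), (6,2,5), (6,2,6).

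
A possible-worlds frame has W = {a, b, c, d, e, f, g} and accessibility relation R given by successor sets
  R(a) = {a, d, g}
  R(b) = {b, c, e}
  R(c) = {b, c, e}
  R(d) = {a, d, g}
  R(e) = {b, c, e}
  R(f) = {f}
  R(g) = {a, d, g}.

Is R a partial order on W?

Reflexive: yes — every world is R-related to itself.
Transitive: yes — every two-step R-path is closed by a direct edge.
Antisymmetric: no — a R d and d R a with a ≠ d.
So R is not a partial order.

No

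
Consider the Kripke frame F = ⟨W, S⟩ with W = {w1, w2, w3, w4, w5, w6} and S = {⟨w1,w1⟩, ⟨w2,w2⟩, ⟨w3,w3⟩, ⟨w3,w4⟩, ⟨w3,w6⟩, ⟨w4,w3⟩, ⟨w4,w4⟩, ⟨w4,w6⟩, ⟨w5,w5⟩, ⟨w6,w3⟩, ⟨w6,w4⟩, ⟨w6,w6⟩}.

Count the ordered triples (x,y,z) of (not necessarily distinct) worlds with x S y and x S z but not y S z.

S is Euclidean; there are no such tuples.

0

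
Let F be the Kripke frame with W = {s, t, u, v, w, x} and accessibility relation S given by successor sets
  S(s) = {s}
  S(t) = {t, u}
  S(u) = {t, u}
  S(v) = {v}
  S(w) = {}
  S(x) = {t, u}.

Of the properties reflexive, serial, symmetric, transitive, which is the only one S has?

transitive

Reflexive: no — w is not related to itself.
Serial: no — w has no S-successor.
Symmetric: no — x S t but not t S x.
Transitive: yes — every two-step S-path is closed by a direct edge.
Only transitive holds.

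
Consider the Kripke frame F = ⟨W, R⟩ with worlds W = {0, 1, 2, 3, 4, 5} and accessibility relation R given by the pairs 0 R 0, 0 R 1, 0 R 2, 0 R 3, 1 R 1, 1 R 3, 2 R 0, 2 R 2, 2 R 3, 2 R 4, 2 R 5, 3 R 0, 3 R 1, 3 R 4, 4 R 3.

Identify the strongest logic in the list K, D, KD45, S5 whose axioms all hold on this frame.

K

Serial (axiom D): no — 5 has no R-successor.
Euclidean (axiom 5): no — 0 R 1 and 0 R 2, but not 1 R 2.
Transitive (axiom 4): no — 0 R 2 and 2 R 4, but not 0 R 4.
Reflexive (axiom T): no — 3 is not related to itself.
So F validates K; D would additionally require R to be serial. The strongest is K.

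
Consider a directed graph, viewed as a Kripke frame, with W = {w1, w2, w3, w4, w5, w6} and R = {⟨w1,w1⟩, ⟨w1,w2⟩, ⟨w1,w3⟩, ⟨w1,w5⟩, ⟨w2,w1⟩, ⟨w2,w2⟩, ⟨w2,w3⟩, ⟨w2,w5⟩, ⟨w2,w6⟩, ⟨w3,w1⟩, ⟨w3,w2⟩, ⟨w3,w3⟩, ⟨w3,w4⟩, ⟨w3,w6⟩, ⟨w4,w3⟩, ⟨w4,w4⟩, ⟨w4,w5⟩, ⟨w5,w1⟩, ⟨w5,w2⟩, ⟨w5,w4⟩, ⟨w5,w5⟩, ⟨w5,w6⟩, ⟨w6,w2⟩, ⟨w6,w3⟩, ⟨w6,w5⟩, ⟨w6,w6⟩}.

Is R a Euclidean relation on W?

No

Euclidean: no — w1 R w3 and w1 R w5, but not w3 R w5.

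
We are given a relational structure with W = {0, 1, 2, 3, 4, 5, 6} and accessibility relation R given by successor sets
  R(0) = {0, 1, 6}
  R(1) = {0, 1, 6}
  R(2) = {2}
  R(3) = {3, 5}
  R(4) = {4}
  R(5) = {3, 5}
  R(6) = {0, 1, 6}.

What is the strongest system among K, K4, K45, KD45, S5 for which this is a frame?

Transitive (axiom 4): yes — every two-step R-path is closed by a direct edge.
Euclidean (axiom 5): yes — any two successors of a common world are R-related.
Serial (axiom D): yes — every world has a successor (e.g. 0 R 0).
Reflexive (axiom T): yes — every world is R-related to itself.
So F validates K, K4, K45, KD45, S5. The strongest is S5.

S5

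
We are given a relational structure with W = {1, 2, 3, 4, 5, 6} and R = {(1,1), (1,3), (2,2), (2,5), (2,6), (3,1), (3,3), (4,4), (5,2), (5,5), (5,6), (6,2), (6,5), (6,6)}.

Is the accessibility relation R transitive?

Yes

Transitive: yes — every two-step R-path is closed by a direct edge.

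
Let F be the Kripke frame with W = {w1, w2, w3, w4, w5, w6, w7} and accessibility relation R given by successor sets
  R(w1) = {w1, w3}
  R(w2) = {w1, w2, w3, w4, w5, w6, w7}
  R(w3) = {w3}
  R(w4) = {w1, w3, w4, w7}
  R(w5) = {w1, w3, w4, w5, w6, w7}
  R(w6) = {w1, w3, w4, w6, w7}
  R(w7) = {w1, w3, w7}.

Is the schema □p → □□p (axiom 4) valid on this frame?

By correspondence theory, 4 is valid on a frame iff R is transitive.
Transitive: yes — every two-step R-path is closed by a direct edge.

Yes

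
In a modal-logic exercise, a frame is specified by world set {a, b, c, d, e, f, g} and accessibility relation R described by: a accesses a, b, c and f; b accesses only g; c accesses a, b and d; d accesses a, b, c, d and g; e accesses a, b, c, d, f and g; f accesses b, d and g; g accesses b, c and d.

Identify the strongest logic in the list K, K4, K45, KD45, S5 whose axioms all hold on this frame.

Transitive (axiom 4): no — a R b and b R g, but not a R g.
Euclidean (axiom 5): no — a R b and a R c, but not b R c.
Serial (axiom D): yes — every world has a successor (e.g. a R a).
Reflexive (axiom T): no — b is not related to itself.
So F validates K; K4 would additionally require R to be transitive. The strongest is K.

K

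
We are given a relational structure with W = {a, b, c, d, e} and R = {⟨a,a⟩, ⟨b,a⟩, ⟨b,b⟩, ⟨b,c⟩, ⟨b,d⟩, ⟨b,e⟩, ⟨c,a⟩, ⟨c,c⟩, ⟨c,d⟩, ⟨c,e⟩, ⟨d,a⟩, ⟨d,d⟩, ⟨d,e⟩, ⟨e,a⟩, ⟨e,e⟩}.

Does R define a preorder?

Reflexive: yes — every world is R-related to itself.
Transitive: yes — every two-step R-path is closed by a direct edge.
So R is a preorder.

Yes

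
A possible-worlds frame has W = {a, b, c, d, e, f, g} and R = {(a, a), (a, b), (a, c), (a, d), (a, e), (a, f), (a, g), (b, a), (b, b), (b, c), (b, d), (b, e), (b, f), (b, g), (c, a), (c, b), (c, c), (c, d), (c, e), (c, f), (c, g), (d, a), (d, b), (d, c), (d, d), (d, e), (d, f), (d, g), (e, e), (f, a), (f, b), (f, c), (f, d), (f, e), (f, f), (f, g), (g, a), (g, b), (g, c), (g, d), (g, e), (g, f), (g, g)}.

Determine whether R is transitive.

Yes

Transitive: yes — every two-step R-path is closed by a direct edge.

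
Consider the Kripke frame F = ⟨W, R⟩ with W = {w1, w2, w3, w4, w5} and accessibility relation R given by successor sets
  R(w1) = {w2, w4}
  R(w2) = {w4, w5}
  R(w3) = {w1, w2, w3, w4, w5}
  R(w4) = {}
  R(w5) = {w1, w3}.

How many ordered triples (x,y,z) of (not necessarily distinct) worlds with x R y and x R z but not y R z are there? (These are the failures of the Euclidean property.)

23

Enumerating: (w1,w2,w2), (w1,w4,w2), (w1,w4,w4), (w2,w4,w4), (w2,w4,w5), (w2,w5,w4), (w2,w5,w5), (w3,w1,w1), (w3,w1,w3), (w3,w1,w5), (w3,w2,w1), (w3,w2,w2), … and 11 more.
Total: 23.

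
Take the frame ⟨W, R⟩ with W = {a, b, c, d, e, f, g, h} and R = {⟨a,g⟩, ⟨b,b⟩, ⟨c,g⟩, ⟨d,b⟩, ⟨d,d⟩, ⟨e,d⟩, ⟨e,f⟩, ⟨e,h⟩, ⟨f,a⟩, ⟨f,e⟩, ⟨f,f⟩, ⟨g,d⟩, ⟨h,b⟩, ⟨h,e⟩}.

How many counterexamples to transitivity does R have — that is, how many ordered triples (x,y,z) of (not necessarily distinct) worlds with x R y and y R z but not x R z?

14

Enumerating: (a,g,d), (c,g,d), (e,d,b), (e,f,a), (e,f,e), (e,h,b), (e,h,e), (f,a,g), (f,e,d), (f,e,h), (g,d,b), (h,e,d), (h,e,f), (h,e,h).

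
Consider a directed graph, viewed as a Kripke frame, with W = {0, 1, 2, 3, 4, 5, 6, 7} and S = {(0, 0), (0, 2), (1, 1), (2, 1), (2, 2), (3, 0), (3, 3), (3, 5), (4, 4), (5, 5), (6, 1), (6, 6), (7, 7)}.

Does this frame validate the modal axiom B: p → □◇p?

The schema B characterises exactly the symmetric frames.
Symmetric: no — 0 S 2 but not 2 S 0.

No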